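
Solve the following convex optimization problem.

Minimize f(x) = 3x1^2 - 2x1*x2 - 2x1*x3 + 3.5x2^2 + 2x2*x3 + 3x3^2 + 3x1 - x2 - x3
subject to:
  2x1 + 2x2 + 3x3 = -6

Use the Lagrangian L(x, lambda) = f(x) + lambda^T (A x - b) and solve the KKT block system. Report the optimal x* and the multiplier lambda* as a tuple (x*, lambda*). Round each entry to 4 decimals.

Form the Lagrangian:
  L(x, lambda) = (1/2) x^T Q x + c^T x + lambda^T (A x - b)
Stationarity (grad_x L = 0): Q x + c + A^T lambda = 0.
Primal feasibility: A x = b.

This gives the KKT block system:
  [ Q   A^T ] [ x     ]   [-c ]
  [ A    0  ] [ lambda ] = [ b ]

Solving the linear system:
  x*      = (-1.3592, -0.3944, -0.831)
  lambda* = (1.3521)
  f(x*)   = 2.6303

x* = (-1.3592, -0.3944, -0.831), lambda* = (1.3521)


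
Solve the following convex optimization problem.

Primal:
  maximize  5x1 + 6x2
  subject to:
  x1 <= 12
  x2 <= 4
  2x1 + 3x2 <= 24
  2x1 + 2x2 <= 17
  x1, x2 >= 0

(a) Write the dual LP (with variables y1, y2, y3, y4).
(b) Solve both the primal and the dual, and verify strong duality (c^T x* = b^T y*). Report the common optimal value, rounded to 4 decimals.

The standard primal-dual pair for 'max c^T x s.t. A x <= b, x >= 0' is:
  Dual:  min b^T y  s.t.  A^T y >= c,  y >= 0.

So the dual LP is:
  minimize  12y1 + 4y2 + 24y3 + 17y4
  subject to:
    y1 + 2y3 + 2y4 >= 5
    y2 + 3y3 + 2y4 >= 6
    y1, y2, y3, y4 >= 0

Solving the primal: x* = (4.5, 4).
  primal value c^T x* = 46.5.
Solving the dual: y* = (0, 1, 0, 2.5).
  dual value b^T y* = 46.5.
Strong duality: c^T x* = b^T y*. Confirmed.

46.5


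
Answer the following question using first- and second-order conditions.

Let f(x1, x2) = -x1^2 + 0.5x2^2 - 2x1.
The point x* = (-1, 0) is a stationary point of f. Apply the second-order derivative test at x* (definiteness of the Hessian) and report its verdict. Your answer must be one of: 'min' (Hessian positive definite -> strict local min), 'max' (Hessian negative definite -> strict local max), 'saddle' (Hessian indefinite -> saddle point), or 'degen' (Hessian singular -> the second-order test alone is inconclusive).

Compute the Hessian H = grad^2 f:
  H = [[-2, 0], [0, 1]]
Verify stationarity: grad f(x*) = H x* + g = (0, 0).
Eigenvalues of H: -2, 1.
Eigenvalues have mixed signs, so H is indefinite -> x* is a saddle point.

saddle


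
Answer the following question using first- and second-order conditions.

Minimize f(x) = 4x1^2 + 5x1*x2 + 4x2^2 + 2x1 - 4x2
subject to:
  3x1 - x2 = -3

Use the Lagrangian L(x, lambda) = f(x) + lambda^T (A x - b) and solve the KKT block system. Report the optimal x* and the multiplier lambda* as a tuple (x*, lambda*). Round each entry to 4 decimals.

Form the Lagrangian:
  L(x, lambda) = (1/2) x^T Q x + c^T x + lambda^T (A x - b)
Stationarity (grad_x L = 0): Q x + c + A^T lambda = 0.
Primal feasibility: A x = b.

This gives the KKT block system:
  [ Q   A^T ] [ x     ]   [-c ]
  [ A    0  ] [ lambda ] = [ b ]

Solving the linear system:
  x*      = (-0.7, 0.9)
  lambda* = (-0.3)
  f(x*)   = -2.95

x* = (-0.7, 0.9), lambda* = (-0.3)


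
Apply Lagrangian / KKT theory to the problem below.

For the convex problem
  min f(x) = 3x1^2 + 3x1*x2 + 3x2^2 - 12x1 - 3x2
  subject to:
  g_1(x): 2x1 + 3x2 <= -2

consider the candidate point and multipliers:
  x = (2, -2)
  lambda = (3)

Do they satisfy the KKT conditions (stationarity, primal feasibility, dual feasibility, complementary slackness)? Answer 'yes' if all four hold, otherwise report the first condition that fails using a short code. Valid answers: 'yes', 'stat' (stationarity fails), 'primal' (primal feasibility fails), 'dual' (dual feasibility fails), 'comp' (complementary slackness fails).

Gradient of f: grad f(x) = Q x + c = (-6, -9)
Constraint values g_i(x) = a_i^T x - b_i:
  g_1((2, -2)) = 0
Stationarity residual: grad f(x) + sum_i lambda_i a_i = (0, 0)
  -> stationarity OK
Primal feasibility (all g_i <= 0): OK
Dual feasibility (all lambda_i >= 0): OK
Complementary slackness (lambda_i * g_i(x) = 0 for all i): OK

Verdict: yes, KKT holds.

yes


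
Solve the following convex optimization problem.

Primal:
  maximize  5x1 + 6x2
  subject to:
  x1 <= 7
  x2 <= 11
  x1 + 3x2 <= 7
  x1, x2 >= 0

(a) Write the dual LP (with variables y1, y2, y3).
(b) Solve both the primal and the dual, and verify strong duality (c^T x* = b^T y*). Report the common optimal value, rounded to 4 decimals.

The standard primal-dual pair for 'max c^T x s.t. A x <= b, x >= 0' is:
  Dual:  min b^T y  s.t.  A^T y >= c,  y >= 0.

So the dual LP is:
  minimize  7y1 + 11y2 + 7y3
  subject to:
    y1 + y3 >= 5
    y2 + 3y3 >= 6
    y1, y2, y3 >= 0

Solving the primal: x* = (7, 0).
  primal value c^T x* = 35.
Solving the dual: y* = (3, 0, 2).
  dual value b^T y* = 35.
Strong duality: c^T x* = b^T y*. Confirmed.

35


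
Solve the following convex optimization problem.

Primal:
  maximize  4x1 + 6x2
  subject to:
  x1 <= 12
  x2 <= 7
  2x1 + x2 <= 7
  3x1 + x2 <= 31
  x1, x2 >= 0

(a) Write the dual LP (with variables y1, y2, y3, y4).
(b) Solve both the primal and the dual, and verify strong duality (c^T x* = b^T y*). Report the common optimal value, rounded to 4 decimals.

The standard primal-dual pair for 'max c^T x s.t. A x <= b, x >= 0' is:
  Dual:  min b^T y  s.t.  A^T y >= c,  y >= 0.

So the dual LP is:
  minimize  12y1 + 7y2 + 7y3 + 31y4
  subject to:
    y1 + 2y3 + 3y4 >= 4
    y2 + y3 + y4 >= 6
    y1, y2, y3, y4 >= 0

Solving the primal: x* = (0, 7).
  primal value c^T x* = 42.
Solving the dual: y* = (0, 4, 2, 0).
  dual value b^T y* = 42.
Strong duality: c^T x* = b^T y*. Confirmed.

42


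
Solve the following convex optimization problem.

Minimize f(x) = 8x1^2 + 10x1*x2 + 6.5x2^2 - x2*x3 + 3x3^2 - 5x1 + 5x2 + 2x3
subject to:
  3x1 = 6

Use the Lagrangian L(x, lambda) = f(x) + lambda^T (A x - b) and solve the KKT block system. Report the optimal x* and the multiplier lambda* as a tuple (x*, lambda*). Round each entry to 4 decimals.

Form the Lagrangian:
  L(x, lambda) = (1/2) x^T Q x + c^T x + lambda^T (A x - b)
Stationarity (grad_x L = 0): Q x + c + A^T lambda = 0.
Primal feasibility: A x = b.

This gives the KKT block system:
  [ Q   A^T ] [ x     ]   [-c ]
  [ A    0  ] [ lambda ] = [ b ]

Solving the linear system:
  x*      = (2, -1.974, -0.6623)
  lambda* = (-2.4199)
  f(x*)   = -3.3377

x* = (2, -1.974, -0.6623), lambda* = (-2.4199)


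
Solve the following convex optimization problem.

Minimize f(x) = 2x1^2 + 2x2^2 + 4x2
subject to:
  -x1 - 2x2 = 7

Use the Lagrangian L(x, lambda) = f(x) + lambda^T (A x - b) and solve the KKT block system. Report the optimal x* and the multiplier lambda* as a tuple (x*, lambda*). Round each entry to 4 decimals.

Form the Lagrangian:
  L(x, lambda) = (1/2) x^T Q x + c^T x + lambda^T (A x - b)
Stationarity (grad_x L = 0): Q x + c + A^T lambda = 0.
Primal feasibility: A x = b.

This gives the KKT block system:
  [ Q   A^T ] [ x     ]   [-c ]
  [ A    0  ] [ lambda ] = [ b ]

Solving the linear system:
  x*      = (-1, -3)
  lambda* = (-4)
  f(x*)   = 8

x* = (-1, -3), lambda* = (-4)


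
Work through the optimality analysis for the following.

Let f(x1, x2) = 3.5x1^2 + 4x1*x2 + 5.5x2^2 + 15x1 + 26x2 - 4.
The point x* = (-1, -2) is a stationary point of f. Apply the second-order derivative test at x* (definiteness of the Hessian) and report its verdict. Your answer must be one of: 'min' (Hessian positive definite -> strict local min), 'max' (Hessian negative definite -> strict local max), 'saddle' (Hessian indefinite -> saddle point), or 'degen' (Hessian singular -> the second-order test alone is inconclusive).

Compute the Hessian H = grad^2 f:
  H = [[7, 4], [4, 11]]
Verify stationarity: grad f(x*) = H x* + g = (0, 0).
Eigenvalues of H: 4.5279, 13.4721.
Both eigenvalues > 0, so H is positive definite -> x* is a strict local min.

min


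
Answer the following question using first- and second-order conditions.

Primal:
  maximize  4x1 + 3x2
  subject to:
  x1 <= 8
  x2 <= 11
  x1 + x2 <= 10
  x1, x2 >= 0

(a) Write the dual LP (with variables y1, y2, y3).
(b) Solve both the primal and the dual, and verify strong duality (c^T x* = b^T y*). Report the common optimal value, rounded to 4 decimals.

The standard primal-dual pair for 'max c^T x s.t. A x <= b, x >= 0' is:
  Dual:  min b^T y  s.t.  A^T y >= c,  y >= 0.

So the dual LP is:
  minimize  8y1 + 11y2 + 10y3
  subject to:
    y1 + y3 >= 4
    y2 + y3 >= 3
    y1, y2, y3 >= 0

Solving the primal: x* = (8, 2).
  primal value c^T x* = 38.
Solving the dual: y* = (1, 0, 3).
  dual value b^T y* = 38.
Strong duality: c^T x* = b^T y*. Confirmed.

38


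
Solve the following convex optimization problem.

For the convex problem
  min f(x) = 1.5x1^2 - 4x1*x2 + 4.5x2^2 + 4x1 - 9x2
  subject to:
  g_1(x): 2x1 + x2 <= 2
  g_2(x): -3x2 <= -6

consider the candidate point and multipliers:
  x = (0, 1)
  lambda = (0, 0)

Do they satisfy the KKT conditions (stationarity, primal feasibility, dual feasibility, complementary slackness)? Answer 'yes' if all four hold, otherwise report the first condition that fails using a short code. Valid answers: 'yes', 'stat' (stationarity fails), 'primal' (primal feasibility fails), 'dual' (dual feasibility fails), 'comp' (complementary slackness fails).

Gradient of f: grad f(x) = Q x + c = (0, 0)
Constraint values g_i(x) = a_i^T x - b_i:
  g_1((0, 1)) = -1
  g_2((0, 1)) = 3
Stationarity residual: grad f(x) + sum_i lambda_i a_i = (0, 0)
  -> stationarity OK
Primal feasibility (all g_i <= 0): FAILS
Dual feasibility (all lambda_i >= 0): OK
Complementary slackness (lambda_i * g_i(x) = 0 for all i): OK

Verdict: the first failing condition is primal_feasibility -> primal.

primal


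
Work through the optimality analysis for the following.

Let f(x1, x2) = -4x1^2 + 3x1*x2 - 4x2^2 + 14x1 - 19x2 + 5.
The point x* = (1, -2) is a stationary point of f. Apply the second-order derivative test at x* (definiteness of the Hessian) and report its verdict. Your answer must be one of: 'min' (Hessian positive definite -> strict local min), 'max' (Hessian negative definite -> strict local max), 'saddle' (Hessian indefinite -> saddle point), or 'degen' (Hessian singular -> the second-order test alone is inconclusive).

Compute the Hessian H = grad^2 f:
  H = [[-8, 3], [3, -8]]
Verify stationarity: grad f(x*) = H x* + g = (0, 0).
Eigenvalues of H: -11, -5.
Both eigenvalues < 0, so H is negative definite -> x* is a strict local max.

max


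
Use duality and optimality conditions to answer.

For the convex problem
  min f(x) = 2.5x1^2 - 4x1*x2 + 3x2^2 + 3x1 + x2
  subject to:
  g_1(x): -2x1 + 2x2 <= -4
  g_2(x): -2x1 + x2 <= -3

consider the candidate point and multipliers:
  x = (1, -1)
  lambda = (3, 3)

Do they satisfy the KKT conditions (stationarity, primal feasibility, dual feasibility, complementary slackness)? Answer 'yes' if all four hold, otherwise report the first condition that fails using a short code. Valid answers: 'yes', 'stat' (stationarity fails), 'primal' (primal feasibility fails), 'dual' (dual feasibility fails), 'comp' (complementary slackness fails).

Gradient of f: grad f(x) = Q x + c = (12, -9)
Constraint values g_i(x) = a_i^T x - b_i:
  g_1((1, -1)) = 0
  g_2((1, -1)) = 0
Stationarity residual: grad f(x) + sum_i lambda_i a_i = (0, 0)
  -> stationarity OK
Primal feasibility (all g_i <= 0): OK
Dual feasibility (all lambda_i >= 0): OK
Complementary slackness (lambda_i * g_i(x) = 0 for all i): OK

Verdict: yes, KKT holds.

yes


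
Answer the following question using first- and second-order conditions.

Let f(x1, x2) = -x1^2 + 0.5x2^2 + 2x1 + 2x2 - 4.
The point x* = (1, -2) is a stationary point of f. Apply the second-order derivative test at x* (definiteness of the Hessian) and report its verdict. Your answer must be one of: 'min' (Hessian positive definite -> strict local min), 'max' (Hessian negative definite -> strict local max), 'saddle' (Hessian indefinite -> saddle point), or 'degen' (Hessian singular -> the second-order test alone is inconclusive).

Compute the Hessian H = grad^2 f:
  H = [[-2, 0], [0, 1]]
Verify stationarity: grad f(x*) = H x* + g = (0, 0).
Eigenvalues of H: -2, 1.
Eigenvalues have mixed signs, so H is indefinite -> x* is a saddle point.

saddle


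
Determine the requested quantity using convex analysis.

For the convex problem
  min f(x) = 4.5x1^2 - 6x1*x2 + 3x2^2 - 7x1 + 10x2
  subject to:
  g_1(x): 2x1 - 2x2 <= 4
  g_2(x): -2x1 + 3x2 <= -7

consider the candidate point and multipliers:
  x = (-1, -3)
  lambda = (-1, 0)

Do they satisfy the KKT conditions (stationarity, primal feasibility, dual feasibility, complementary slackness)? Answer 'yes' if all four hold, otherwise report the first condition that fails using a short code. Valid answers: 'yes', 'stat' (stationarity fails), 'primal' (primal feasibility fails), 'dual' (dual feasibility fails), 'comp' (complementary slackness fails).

Gradient of f: grad f(x) = Q x + c = (2, -2)
Constraint values g_i(x) = a_i^T x - b_i:
  g_1((-1, -3)) = 0
  g_2((-1, -3)) = 0
Stationarity residual: grad f(x) + sum_i lambda_i a_i = (0, 0)
  -> stationarity OK
Primal feasibility (all g_i <= 0): OK
Dual feasibility (all lambda_i >= 0): FAILS
Complementary slackness (lambda_i * g_i(x) = 0 for all i): OK

Verdict: the first failing condition is dual_feasibility -> dual.

dual


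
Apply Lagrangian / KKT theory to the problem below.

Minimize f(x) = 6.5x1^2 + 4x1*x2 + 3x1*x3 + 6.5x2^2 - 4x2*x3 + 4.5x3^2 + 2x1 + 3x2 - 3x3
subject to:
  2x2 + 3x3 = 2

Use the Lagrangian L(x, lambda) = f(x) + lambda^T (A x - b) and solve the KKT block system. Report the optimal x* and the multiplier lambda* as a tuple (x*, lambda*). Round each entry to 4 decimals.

Form the Lagrangian:
  L(x, lambda) = (1/2) x^T Q x + c^T x + lambda^T (A x - b)
Stationarity (grad_x L = 0): Q x + c + A^T lambda = 0.
Primal feasibility: A x = b.

This gives the KKT block system:
  [ Q   A^T ] [ x     ]   [-c ]
  [ A    0  ] [ lambda ] = [ b ]

Solving the linear system:
  x*      = (-0.3236, 0.1036, 0.5976)
  lambda* = (-0.331)
  f(x*)   = -0.7336

x* = (-0.3236, 0.1036, 0.5976), lambda* = (-0.331)


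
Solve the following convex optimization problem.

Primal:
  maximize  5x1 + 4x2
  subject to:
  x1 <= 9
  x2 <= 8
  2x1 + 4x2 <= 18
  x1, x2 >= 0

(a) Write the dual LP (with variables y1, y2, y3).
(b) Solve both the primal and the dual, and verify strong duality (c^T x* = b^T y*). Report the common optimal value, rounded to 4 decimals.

The standard primal-dual pair for 'max c^T x s.t. A x <= b, x >= 0' is:
  Dual:  min b^T y  s.t.  A^T y >= c,  y >= 0.

So the dual LP is:
  minimize  9y1 + 8y2 + 18y3
  subject to:
    y1 + 2y3 >= 5
    y2 + 4y3 >= 4
    y1, y2, y3 >= 0

Solving the primal: x* = (9, 0).
  primal value c^T x* = 45.
Solving the dual: y* = (3, 0, 1).
  dual value b^T y* = 45.
Strong duality: c^T x* = b^T y*. Confirmed.

45


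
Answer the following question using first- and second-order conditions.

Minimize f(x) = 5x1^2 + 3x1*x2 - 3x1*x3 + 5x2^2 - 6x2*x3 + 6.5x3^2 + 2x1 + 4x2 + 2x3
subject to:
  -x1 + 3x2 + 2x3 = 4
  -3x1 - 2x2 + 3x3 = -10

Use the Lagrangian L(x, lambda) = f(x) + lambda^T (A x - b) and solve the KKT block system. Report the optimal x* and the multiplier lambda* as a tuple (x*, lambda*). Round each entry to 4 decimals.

Form the Lagrangian:
  L(x, lambda) = (1/2) x^T Q x + c^T x + lambda^T (A x - b)
Stationarity (grad_x L = 0): Q x + c + A^T lambda = 0.
Primal feasibility: A x = b.

This gives the KKT block system:
  [ Q   A^T ] [ x     ]   [-c ]
  [ A    0  ] [ lambda ] = [ b ]

Solving the linear system:
  x*      = (1.5205, 2.1107, -0.4057)
  lambda* = (-4.2544, 9.6696)
  f(x*)   = 62.1927

x* = (1.5205, 2.1107, -0.4057), lambda* = (-4.2544, 9.6696)


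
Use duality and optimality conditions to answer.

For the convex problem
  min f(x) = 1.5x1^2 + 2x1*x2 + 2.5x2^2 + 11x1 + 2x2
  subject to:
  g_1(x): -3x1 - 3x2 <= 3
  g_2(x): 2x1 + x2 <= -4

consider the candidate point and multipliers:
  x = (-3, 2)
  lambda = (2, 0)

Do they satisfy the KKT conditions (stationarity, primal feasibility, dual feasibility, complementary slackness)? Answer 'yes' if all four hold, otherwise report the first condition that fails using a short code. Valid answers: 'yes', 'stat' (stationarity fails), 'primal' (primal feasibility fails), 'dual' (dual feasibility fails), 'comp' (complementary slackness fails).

Gradient of f: grad f(x) = Q x + c = (6, 6)
Constraint values g_i(x) = a_i^T x - b_i:
  g_1((-3, 2)) = 0
  g_2((-3, 2)) = 0
Stationarity residual: grad f(x) + sum_i lambda_i a_i = (0, 0)
  -> stationarity OK
Primal feasibility (all g_i <= 0): OK
Dual feasibility (all lambda_i >= 0): OK
Complementary slackness (lambda_i * g_i(x) = 0 for all i): OK

Verdict: yes, KKT holds.

yes


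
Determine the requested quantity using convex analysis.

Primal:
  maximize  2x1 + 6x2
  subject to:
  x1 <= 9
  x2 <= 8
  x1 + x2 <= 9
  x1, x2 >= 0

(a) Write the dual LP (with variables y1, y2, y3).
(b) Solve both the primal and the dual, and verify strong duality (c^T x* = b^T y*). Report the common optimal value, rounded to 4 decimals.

The standard primal-dual pair for 'max c^T x s.t. A x <= b, x >= 0' is:
  Dual:  min b^T y  s.t.  A^T y >= c,  y >= 0.

So the dual LP is:
  minimize  9y1 + 8y2 + 9y3
  subject to:
    y1 + y3 >= 2
    y2 + y3 >= 6
    y1, y2, y3 >= 0

Solving the primal: x* = (1, 8).
  primal value c^T x* = 50.
Solving the dual: y* = (0, 4, 2).
  dual value b^T y* = 50.
Strong duality: c^T x* = b^T y*. Confirmed.

50


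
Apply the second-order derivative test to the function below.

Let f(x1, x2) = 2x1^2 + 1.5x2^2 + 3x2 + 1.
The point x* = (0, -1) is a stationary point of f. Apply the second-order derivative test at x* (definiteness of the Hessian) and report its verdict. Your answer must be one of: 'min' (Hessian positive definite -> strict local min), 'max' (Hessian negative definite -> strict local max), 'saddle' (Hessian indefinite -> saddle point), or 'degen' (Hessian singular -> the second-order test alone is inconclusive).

Compute the Hessian H = grad^2 f:
  H = [[4, 0], [0, 3]]
Verify stationarity: grad f(x*) = H x* + g = (0, 0).
Eigenvalues of H: 3, 4.
Both eigenvalues > 0, so H is positive definite -> x* is a strict local min.

min


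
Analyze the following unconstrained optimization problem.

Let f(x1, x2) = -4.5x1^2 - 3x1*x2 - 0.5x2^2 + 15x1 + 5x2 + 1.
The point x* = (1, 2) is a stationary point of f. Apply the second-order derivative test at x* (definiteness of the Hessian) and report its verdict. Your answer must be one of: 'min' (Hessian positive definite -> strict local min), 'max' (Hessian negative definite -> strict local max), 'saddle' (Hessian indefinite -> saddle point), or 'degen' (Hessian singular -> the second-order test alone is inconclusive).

Compute the Hessian H = grad^2 f:
  H = [[-9, -3], [-3, -1]]
Verify stationarity: grad f(x*) = H x* + g = (0, 0).
Eigenvalues of H: -10, 0.
H has a zero eigenvalue (singular; negative semidefinite but not definite), so H is neither positive definite, negative definite, nor indefinite. The second-order test alone is inconclusive -> degen.
(Indeed, f is constant along the null direction of H through x*, so x* is not a strict local extremum.)

degen


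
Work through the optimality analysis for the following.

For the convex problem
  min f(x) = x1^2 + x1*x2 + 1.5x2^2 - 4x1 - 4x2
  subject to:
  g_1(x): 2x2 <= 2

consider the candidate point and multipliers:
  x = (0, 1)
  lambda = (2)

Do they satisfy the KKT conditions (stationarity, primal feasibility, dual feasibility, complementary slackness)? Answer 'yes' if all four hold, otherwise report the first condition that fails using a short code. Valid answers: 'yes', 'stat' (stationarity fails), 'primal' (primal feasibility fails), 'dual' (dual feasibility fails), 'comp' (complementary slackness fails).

Gradient of f: grad f(x) = Q x + c = (-3, -1)
Constraint values g_i(x) = a_i^T x - b_i:
  g_1((0, 1)) = 0
Stationarity residual: grad f(x) + sum_i lambda_i a_i = (-3, 3)
  -> stationarity FAILS
Primal feasibility (all g_i <= 0): OK
Dual feasibility (all lambda_i >= 0): OK
Complementary slackness (lambda_i * g_i(x) = 0 for all i): OK

Verdict: the first failing condition is stationarity -> stat.

stat


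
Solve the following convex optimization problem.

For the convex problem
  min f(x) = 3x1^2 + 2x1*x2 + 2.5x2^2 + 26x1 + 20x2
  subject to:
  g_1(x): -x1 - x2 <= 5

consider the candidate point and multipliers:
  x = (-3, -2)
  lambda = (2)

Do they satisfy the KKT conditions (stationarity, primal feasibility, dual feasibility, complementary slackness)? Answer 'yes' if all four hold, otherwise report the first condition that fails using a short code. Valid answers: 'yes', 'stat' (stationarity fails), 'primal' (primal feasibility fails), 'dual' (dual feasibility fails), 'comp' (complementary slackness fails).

Gradient of f: grad f(x) = Q x + c = (4, 4)
Constraint values g_i(x) = a_i^T x - b_i:
  g_1((-3, -2)) = 0
Stationarity residual: grad f(x) + sum_i lambda_i a_i = (2, 2)
  -> stationarity FAILS
Primal feasibility (all g_i <= 0): OK
Dual feasibility (all lambda_i >= 0): OK
Complementary slackness (lambda_i * g_i(x) = 0 for all i): OK

Verdict: the first failing condition is stationarity -> stat.

stat


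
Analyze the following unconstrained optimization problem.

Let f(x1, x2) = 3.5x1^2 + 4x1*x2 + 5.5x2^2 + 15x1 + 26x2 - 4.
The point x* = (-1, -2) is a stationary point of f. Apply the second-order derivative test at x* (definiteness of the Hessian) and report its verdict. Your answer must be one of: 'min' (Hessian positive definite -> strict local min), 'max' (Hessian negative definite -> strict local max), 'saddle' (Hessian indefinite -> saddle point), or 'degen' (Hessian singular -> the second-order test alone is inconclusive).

Compute the Hessian H = grad^2 f:
  H = [[7, 4], [4, 11]]
Verify stationarity: grad f(x*) = H x* + g = (0, 0).
Eigenvalues of H: 4.5279, 13.4721.
Both eigenvalues > 0, so H is positive definite -> x* is a strict local min.

min


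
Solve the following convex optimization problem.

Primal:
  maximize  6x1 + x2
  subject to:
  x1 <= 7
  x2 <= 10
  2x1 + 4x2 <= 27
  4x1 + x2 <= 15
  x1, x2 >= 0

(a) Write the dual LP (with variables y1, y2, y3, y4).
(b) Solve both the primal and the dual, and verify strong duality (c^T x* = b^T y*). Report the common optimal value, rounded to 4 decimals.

The standard primal-dual pair for 'max c^T x s.t. A x <= b, x >= 0' is:
  Dual:  min b^T y  s.t.  A^T y >= c,  y >= 0.

So the dual LP is:
  minimize  7y1 + 10y2 + 27y3 + 15y4
  subject to:
    y1 + 2y3 + 4y4 >= 6
    y2 + 4y3 + y4 >= 1
    y1, y2, y3, y4 >= 0

Solving the primal: x* = (3.75, 0).
  primal value c^T x* = 22.5.
Solving the dual: y* = (0, 0, 0, 1.5).
  dual value b^T y* = 22.5.
Strong duality: c^T x* = b^T y*. Confirmed.

22.5


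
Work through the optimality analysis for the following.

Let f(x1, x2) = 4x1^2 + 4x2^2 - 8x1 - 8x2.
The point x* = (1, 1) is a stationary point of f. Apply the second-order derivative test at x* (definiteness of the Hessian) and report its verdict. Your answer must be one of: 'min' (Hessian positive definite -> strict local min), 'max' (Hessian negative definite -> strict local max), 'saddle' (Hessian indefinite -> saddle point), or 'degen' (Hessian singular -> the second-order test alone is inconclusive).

Compute the Hessian H = grad^2 f:
  H = [[8, 0], [0, 8]]
Verify stationarity: grad f(x*) = H x* + g = (0, 0).
Eigenvalues of H: 8, 8.
Both eigenvalues > 0, so H is positive definite -> x* is a strict local min.

min


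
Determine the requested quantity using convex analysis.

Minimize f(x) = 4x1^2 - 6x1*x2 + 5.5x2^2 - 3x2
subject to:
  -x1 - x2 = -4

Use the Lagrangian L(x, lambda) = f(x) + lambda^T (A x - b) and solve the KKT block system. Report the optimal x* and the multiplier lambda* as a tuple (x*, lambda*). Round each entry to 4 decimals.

Form the Lagrangian:
  L(x, lambda) = (1/2) x^T Q x + c^T x + lambda^T (A x - b)
Stationarity (grad_x L = 0): Q x + c + A^T lambda = 0.
Primal feasibility: A x = b.

This gives the KKT block system:
  [ Q   A^T ] [ x     ]   [-c ]
  [ A    0  ] [ lambda ] = [ b ]

Solving the linear system:
  x*      = (2.0968, 1.9032)
  lambda* = (5.3548)
  f(x*)   = 7.8548

x* = (2.0968, 1.9032), lambda* = (5.3548)


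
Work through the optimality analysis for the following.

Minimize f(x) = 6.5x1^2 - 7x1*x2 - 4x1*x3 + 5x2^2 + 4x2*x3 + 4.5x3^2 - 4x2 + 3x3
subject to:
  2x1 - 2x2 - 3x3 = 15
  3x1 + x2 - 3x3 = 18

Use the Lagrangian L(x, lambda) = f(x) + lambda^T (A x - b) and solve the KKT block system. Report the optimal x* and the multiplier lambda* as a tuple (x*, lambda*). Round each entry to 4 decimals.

Form the Lagrangian:
  L(x, lambda) = (1/2) x^T Q x + c^T x + lambda^T (A x - b)
Stationarity (grad_x L = 0): Q x + c + A^T lambda = 0.
Primal feasibility: A x = b.

This gives the KKT block system:
  [ Q   A^T ] [ x     ]   [-c ]
  [ A    0  ] [ lambda ] = [ b ]

Solving the linear system:
  x*      = (1.0903, 0.6366, -4.6975)
  lambda* = (-12.5847, -1.1129)
  f(x*)   = 96.0813

x* = (1.0903, 0.6366, -4.6975), lambda* = (-12.5847, -1.1129)


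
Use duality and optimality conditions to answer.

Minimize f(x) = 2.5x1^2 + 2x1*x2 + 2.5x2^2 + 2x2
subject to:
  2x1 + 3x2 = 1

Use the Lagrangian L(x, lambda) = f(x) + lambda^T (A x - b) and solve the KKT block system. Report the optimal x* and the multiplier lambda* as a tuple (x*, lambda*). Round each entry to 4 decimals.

Form the Lagrangian:
  L(x, lambda) = (1/2) x^T Q x + c^T x + lambda^T (A x - b)
Stationarity (grad_x L = 0): Q x + c + A^T lambda = 0.
Primal feasibility: A x = b.

This gives the KKT block system:
  [ Q   A^T ] [ x     ]   [-c ]
  [ A    0  ] [ lambda ] = [ b ]

Solving the linear system:
  x*      = (0.3902, 0.0732)
  lambda* = (-1.0488)
  f(x*)   = 0.5976

x* = (0.3902, 0.0732), lambda* = (-1.0488)


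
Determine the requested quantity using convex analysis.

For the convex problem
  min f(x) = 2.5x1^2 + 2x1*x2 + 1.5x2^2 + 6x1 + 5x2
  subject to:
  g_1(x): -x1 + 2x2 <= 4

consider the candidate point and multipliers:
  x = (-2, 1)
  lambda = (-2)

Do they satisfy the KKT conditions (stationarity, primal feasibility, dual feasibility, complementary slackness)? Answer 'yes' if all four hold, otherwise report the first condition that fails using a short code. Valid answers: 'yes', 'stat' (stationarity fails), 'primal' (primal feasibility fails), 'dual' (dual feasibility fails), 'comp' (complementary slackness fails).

Gradient of f: grad f(x) = Q x + c = (-2, 4)
Constraint values g_i(x) = a_i^T x - b_i:
  g_1((-2, 1)) = 0
Stationarity residual: grad f(x) + sum_i lambda_i a_i = (0, 0)
  -> stationarity OK
Primal feasibility (all g_i <= 0): OK
Dual feasibility (all lambda_i >= 0): FAILS
Complementary slackness (lambda_i * g_i(x) = 0 for all i): OK

Verdict: the first failing condition is dual_feasibility -> dual.

dual


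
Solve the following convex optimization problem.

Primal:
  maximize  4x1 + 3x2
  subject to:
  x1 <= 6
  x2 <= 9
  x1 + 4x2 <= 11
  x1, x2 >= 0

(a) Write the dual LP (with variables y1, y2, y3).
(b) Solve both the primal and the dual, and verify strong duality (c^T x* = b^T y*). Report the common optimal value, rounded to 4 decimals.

The standard primal-dual pair for 'max c^T x s.t. A x <= b, x >= 0' is:
  Dual:  min b^T y  s.t.  A^T y >= c,  y >= 0.

So the dual LP is:
  minimize  6y1 + 9y2 + 11y3
  subject to:
    y1 + y3 >= 4
    y2 + 4y3 >= 3
    y1, y2, y3 >= 0

Solving the primal: x* = (6, 1.25).
  primal value c^T x* = 27.75.
Solving the dual: y* = (3.25, 0, 0.75).
  dual value b^T y* = 27.75.
Strong duality: c^T x* = b^T y*. Confirmed.

27.75


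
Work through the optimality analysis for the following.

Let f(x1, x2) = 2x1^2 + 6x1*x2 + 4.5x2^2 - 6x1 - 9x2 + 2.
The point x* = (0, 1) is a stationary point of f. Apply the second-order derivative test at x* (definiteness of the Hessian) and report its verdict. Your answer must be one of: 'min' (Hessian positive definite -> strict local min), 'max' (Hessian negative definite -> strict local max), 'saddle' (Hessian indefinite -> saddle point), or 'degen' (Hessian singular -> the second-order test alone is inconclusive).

Compute the Hessian H = grad^2 f:
  H = [[4, 6], [6, 9]]
Verify stationarity: grad f(x*) = H x* + g = (0, 0).
Eigenvalues of H: 0, 13.
H has a zero eigenvalue (singular; positive semidefinite but not definite), so H is neither positive definite, negative definite, nor indefinite. The second-order test alone is inconclusive -> degen.
(Indeed, f is constant along the null direction of H through x*, so x* is not a strict local extremum.)

degen


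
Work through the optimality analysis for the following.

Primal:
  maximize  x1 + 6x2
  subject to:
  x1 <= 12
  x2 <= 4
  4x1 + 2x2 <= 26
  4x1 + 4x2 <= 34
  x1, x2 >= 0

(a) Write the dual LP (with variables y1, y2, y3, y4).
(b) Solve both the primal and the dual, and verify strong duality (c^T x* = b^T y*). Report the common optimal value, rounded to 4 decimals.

The standard primal-dual pair for 'max c^T x s.t. A x <= b, x >= 0' is:
  Dual:  min b^T y  s.t.  A^T y >= c,  y >= 0.

So the dual LP is:
  minimize  12y1 + 4y2 + 26y3 + 34y4
  subject to:
    y1 + 4y3 + 4y4 >= 1
    y2 + 2y3 + 4y4 >= 6
    y1, y2, y3, y4 >= 0

Solving the primal: x* = (4.5, 4).
  primal value c^T x* = 28.5.
Solving the dual: y* = (0, 5, 0, 0.25).
  dual value b^T y* = 28.5.
Strong duality: c^T x* = b^T y*. Confirmed.

28.5


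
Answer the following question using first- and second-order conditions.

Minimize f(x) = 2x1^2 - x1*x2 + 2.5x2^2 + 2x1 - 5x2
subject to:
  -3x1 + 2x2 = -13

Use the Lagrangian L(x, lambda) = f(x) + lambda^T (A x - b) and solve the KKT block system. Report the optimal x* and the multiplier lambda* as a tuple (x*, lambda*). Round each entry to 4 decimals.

Form the Lagrangian:
  L(x, lambda) = (1/2) x^T Q x + c^T x + lambda^T (A x - b)
Stationarity (grad_x L = 0): Q x + c + A^T lambda = 0.
Primal feasibility: A x = b.

This gives the KKT block system:
  [ Q   A^T ] [ x     ]   [-c ]
  [ A    0  ] [ lambda ] = [ b ]

Solving the linear system:
  x*      = (3.898, -0.6531)
  lambda* = (6.0816)
  f(x*)   = 45.0612

x* = (3.898, -0.6531), lambda* = (6.0816)


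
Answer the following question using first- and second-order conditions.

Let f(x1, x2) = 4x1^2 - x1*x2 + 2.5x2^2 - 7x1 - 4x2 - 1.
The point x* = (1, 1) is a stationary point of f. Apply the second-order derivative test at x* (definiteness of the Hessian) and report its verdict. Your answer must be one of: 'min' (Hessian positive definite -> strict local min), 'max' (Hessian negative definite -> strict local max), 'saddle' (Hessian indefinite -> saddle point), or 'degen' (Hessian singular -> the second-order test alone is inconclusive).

Compute the Hessian H = grad^2 f:
  H = [[8, -1], [-1, 5]]
Verify stationarity: grad f(x*) = H x* + g = (0, 0).
Eigenvalues of H: 4.6972, 8.3028.
Both eigenvalues > 0, so H is positive definite -> x* is a strict local min.

min


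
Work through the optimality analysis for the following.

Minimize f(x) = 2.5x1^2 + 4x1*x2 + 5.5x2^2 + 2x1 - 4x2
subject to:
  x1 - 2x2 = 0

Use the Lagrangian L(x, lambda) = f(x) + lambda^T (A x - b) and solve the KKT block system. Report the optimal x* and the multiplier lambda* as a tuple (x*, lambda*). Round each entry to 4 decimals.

Form the Lagrangian:
  L(x, lambda) = (1/2) x^T Q x + c^T x + lambda^T (A x - b)
Stationarity (grad_x L = 0): Q x + c + A^T lambda = 0.
Primal feasibility: A x = b.

This gives the KKT block system:
  [ Q   A^T ] [ x     ]   [-c ]
  [ A    0  ] [ lambda ] = [ b ]

Solving the linear system:
  x*      = (0, 0)
  lambda* = (-2)
  f(x*)   = 0

x* = (0, 0), lambda* = (-2)


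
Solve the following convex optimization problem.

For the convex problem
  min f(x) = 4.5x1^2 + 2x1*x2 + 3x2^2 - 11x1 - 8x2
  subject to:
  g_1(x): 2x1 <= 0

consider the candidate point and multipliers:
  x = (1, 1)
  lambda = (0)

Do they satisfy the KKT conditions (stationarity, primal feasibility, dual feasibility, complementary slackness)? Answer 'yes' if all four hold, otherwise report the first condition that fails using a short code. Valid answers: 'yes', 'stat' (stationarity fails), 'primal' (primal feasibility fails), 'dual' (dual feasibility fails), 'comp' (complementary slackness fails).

Gradient of f: grad f(x) = Q x + c = (0, 0)
Constraint values g_i(x) = a_i^T x - b_i:
  g_1((1, 1)) = 2
Stationarity residual: grad f(x) + sum_i lambda_i a_i = (0, 0)
  -> stationarity OK
Primal feasibility (all g_i <= 0): FAILS
Dual feasibility (all lambda_i >= 0): OK
Complementary slackness (lambda_i * g_i(x) = 0 for all i): OK

Verdict: the first failing condition is primal_feasibility -> primal.

primal


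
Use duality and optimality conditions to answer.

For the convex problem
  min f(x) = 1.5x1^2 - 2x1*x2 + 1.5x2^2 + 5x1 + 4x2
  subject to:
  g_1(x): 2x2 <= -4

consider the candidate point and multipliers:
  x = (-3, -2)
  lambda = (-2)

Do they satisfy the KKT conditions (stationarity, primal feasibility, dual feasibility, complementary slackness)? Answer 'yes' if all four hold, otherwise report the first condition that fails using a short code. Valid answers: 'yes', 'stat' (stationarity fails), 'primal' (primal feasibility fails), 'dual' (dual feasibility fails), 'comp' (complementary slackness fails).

Gradient of f: grad f(x) = Q x + c = (0, 4)
Constraint values g_i(x) = a_i^T x - b_i:
  g_1((-3, -2)) = 0
Stationarity residual: grad f(x) + sum_i lambda_i a_i = (0, 0)
  -> stationarity OK
Primal feasibility (all g_i <= 0): OK
Dual feasibility (all lambda_i >= 0): FAILS
Complementary slackness (lambda_i * g_i(x) = 0 for all i): OK

Verdict: the first failing condition is dual_feasibility -> dual.

dual


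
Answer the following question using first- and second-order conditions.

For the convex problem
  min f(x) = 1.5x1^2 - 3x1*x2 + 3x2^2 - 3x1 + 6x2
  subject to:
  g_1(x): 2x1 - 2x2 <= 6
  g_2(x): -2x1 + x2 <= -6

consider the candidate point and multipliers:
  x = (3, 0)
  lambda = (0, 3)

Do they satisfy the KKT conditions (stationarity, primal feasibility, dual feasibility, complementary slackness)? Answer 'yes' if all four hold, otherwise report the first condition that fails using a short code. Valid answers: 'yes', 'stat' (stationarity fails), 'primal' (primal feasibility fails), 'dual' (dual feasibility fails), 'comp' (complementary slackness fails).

Gradient of f: grad f(x) = Q x + c = (6, -3)
Constraint values g_i(x) = a_i^T x - b_i:
  g_1((3, 0)) = 0
  g_2((3, 0)) = 0
Stationarity residual: grad f(x) + sum_i lambda_i a_i = (0, 0)
  -> stationarity OK
Primal feasibility (all g_i <= 0): OK
Dual feasibility (all lambda_i >= 0): OK
Complementary slackness (lambda_i * g_i(x) = 0 for all i): OK

Verdict: yes, KKT holds.

yes


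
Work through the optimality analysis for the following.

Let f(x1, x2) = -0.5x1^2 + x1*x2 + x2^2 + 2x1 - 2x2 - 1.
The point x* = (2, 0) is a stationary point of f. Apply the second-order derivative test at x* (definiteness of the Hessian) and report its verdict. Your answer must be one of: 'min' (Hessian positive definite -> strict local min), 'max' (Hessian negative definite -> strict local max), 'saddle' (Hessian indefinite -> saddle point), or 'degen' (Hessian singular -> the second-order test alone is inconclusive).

Compute the Hessian H = grad^2 f:
  H = [[-1, 1], [1, 2]]
Verify stationarity: grad f(x*) = H x* + g = (0, 0).
Eigenvalues of H: -1.3028, 2.3028.
Eigenvalues have mixed signs, so H is indefinite -> x* is a saddle point.

saddle


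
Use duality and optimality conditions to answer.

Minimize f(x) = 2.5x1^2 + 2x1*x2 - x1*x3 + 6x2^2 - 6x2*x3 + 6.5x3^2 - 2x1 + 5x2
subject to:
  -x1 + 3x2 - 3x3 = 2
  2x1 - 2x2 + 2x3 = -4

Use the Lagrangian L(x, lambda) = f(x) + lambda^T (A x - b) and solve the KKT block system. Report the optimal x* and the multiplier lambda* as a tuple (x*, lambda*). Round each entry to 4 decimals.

Form the Lagrangian:
  L(x, lambda) = (1/2) x^T Q x + c^T x + lambda^T (A x - b)
Stationarity (grad_x L = 0): Q x + c + A^T lambda = 0.
Primal feasibility: A x = b.

This gives the KKT block system:
  [ Q   A^T ] [ x     ]   [-c ]
  [ A    0  ] [ lambda ] = [ b ]

Solving the linear system:
  x*      = (-2, -0.2308, -0.2308)
  lambda* = (6.3077, 9.2692)
  f(x*)   = 13.6538

x* = (-2, -0.2308, -0.2308), lambda* = (6.3077, 9.2692)


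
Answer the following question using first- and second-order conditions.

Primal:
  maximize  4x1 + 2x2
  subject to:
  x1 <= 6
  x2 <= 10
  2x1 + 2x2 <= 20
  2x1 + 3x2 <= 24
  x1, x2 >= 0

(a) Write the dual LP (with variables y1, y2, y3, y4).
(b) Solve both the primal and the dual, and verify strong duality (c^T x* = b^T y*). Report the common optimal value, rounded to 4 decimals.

The standard primal-dual pair for 'max c^T x s.t. A x <= b, x >= 0' is:
  Dual:  min b^T y  s.t.  A^T y >= c,  y >= 0.

So the dual LP is:
  minimize  6y1 + 10y2 + 20y3 + 24y4
  subject to:
    y1 + 2y3 + 2y4 >= 4
    y2 + 2y3 + 3y4 >= 2
    y1, y2, y3, y4 >= 0

Solving the primal: x* = (6, 4).
  primal value c^T x* = 32.
Solving the dual: y* = (2.6667, 0, 0, 0.6667).
  dual value b^T y* = 32.
Strong duality: c^T x* = b^T y*. Confirmed.

32


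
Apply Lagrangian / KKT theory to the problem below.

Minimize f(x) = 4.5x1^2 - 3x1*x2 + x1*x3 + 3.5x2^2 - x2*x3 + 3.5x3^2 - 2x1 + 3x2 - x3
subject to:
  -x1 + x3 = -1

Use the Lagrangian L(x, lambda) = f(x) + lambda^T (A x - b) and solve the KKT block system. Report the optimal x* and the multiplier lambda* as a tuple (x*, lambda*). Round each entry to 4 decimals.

Form the Lagrangian:
  L(x, lambda) = (1/2) x^T Q x + c^T x + lambda^T (A x - b)
Stationarity (grad_x L = 0): Q x + c + A^T lambda = 0.
Primal feasibility: A x = b.

This gives the KKT block system:
  [ Q   A^T ] [ x     ]   [-c ]
  [ A    0  ] [ lambda ] = [ b ]

Solving the linear system:
  x*      = (0.5545, -0.2545, -0.4455)
  lambda* = (3.3091)
  f(x*)   = 0.9409

x* = (0.5545, -0.2545, -0.4455), lambda* = (3.3091)


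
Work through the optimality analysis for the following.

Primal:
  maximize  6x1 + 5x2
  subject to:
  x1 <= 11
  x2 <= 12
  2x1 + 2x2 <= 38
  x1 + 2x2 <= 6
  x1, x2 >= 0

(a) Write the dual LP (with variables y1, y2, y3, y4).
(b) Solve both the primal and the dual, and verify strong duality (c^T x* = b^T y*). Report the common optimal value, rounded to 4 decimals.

The standard primal-dual pair for 'max c^T x s.t. A x <= b, x >= 0' is:
  Dual:  min b^T y  s.t.  A^T y >= c,  y >= 0.

So the dual LP is:
  minimize  11y1 + 12y2 + 38y3 + 6y4
  subject to:
    y1 + 2y3 + y4 >= 6
    y2 + 2y3 + 2y4 >= 5
    y1, y2, y3, y4 >= 0

Solving the primal: x* = (6, 0).
  primal value c^T x* = 36.
Solving the dual: y* = (0, 0, 0, 6).
  dual value b^T y* = 36.
Strong duality: c^T x* = b^T y*. Confirmed.

36


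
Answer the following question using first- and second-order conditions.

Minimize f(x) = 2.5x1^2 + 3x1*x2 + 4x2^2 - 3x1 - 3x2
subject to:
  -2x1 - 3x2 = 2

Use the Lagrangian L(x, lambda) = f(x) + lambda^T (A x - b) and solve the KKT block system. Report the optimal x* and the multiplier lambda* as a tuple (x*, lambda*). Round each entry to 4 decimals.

Form the Lagrangian:
  L(x, lambda) = (1/2) x^T Q x + c^T x + lambda^T (A x - b)
Stationarity (grad_x L = 0): Q x + c + A^T lambda = 0.
Primal feasibility: A x = b.

This gives the KKT block system:
  [ Q   A^T ] [ x     ]   [-c ]
  [ A    0  ] [ lambda ] = [ b ]

Solving the linear system:
  x*      = (-0.122, -0.5854)
  lambda* = (-2.6829)
  f(x*)   = 3.7439

x* = (-0.122, -0.5854), lambda* = (-2.6829)


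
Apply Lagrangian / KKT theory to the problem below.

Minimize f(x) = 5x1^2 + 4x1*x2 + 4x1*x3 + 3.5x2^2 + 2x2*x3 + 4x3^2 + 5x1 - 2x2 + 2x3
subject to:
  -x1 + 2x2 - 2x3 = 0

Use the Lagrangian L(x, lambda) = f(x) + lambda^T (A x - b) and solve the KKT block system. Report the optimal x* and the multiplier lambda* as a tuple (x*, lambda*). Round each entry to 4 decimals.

Form the Lagrangian:
  L(x, lambda) = (1/2) x^T Q x + c^T x + lambda^T (A x - b)
Stationarity (grad_x L = 0): Q x + c + A^T lambda = 0.
Primal feasibility: A x = b.

This gives the KKT block system:
  [ Q   A^T ] [ x     ]   [-c ]
  [ A    0  ] [ lambda ] = [ b ]

Solving the linear system:
  x*      = (-0.5315, 0.0839, 0.3497)
  lambda* = (1.4196)
  f(x*)   = -1.0629

x* = (-0.5315, 0.0839, 0.3497), lambda* = (1.4196)
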